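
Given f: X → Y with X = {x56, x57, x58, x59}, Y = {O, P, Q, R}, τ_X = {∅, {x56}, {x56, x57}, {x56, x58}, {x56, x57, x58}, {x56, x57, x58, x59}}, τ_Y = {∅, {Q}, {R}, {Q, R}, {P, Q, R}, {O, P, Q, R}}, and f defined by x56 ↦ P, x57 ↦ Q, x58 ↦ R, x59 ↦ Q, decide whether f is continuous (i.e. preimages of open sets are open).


f is NOT continuous.

Compute f^{-1}(U) for each U ∈ τ_Y:
  U = ∅: f^{-1}(U) = ∅ ∈ τ_X ✓.
  U = {Q}: f^{-1}(U) = {x57, x59} ∉ τ_X ✗.
  U = {R}: f^{-1}(U) = {x58} ∉ τ_X ✗.
  U = {Q, R}: f^{-1}(U) = {x57, x58, x59} ∉ τ_X ✗.
  U = {P, Q, R}: f^{-1}(U) = {x56, x57, x58, x59} ∈ τ_X ✓.
  U = {O, P, Q, R}: f^{-1}(U) = {x56, x57, x58, x59} ∈ τ_X ✓.
Found U = {Q} with f^{-1}(U) = {x57, x59} not in τ_X. Therefore f is NOT continuous.


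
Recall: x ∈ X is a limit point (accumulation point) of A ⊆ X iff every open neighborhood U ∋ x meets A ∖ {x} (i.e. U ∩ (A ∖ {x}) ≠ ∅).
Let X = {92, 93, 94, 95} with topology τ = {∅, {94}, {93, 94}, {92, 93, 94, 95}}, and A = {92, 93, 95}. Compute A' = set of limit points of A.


A' = {92, 95}

For each x ∈ X, list the open sets U ∈ τ with x ∈ U, then check whether U ∩ (A ∖ {x}) ≠ ∅ for every such U.
  x = 92: opens ∋ x are {92, 93, 94, 95}; each meets A ∖ {92}, so x IS a limit point.
  x = 93: open {93, 94} ∋ x has {93, 94} ∩ (A ∖ {93}) = ∅, so x is NOT a limit point.
  x = 94: open {94} ∋ x has {94} ∩ (A ∖ {94}) = ∅, so x is NOT a limit point.
  x = 95: opens ∋ x are {92, 93, 94, 95}; each meets A ∖ {95}, so x IS a limit point.
Collecting: A' = {92, 95}.


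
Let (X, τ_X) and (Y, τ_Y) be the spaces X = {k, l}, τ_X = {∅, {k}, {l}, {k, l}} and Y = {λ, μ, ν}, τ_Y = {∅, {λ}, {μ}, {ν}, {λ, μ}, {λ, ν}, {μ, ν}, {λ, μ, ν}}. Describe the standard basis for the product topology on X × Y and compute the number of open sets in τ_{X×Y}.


Basis B = {∅ × ∅, {k} × {λ}, {k} × {μ}, {k} × {ν}, {l} × {λ}, {l} × {μ}, {l} × {ν}, {k} × {λ, μ}, {k} × {λ, ν}, {k, l} × {λ}, {k} × {μ, ν}, {k, l} × {μ}, {k, l} × {ν}, {l} × {λ, μ}, {l} × {λ, ν}, {l} × {μ, ν}, {k} × {λ, μ, ν}, {l} × {λ, μ, ν}, {k, l} × {λ, μ}, {k, l} × {λ, ν}, {k, l} × {μ, ν}, {k, l} × {λ, μ, ν}}; |τ_{X×Y}| = 64.

Enumerate products U × V with U ∈ τ_X, V ∈ τ_Y (deduplicated):
  ∅ × ∅ = {} (∅)
  {k} × {λ} = {(k,λ)}
  {k} × {μ} = {(k,μ)}
  {k} × {ν} = {(k,ν)}
  {l} × {λ} = {(l,λ)}
  {l} × {μ} = {(l,μ)}
  {l} × {ν} = {(l,ν)}
  {k} × {λ, μ} = {(k,λ), (k,μ)}
  {k} × {λ, ν} = {(k,λ), (k,ν)}
  {k, l} × {λ} = {(k,λ), (l,λ)}
  {k} × {μ, ν} = {(k,μ), (k,ν)}
  {k, l} × {μ} = {(k,μ), (l,μ)}
  {k, l} × {ν} = {(k,ν), (l,ν)}
  {l} × {λ, μ} = {(l,λ), (l,μ)}
  {l} × {λ, ν} = {(l,λ), (l,ν)}
  {l} × {μ, ν} = {(l,μ), (l,ν)}
  {k} × {λ, μ, ν} = {(k,λ), (k,μ), (k,ν)}
  {l} × {λ, μ, ν} = {(l,λ), (l,μ), (l,ν)}
  {k, l} × {λ, μ} = {(k,λ), (k,μ), (l,λ), (l,μ)}
  {k, l} × {λ, ν} = {(k,λ), (k,ν), (l,λ), (l,ν)}
  {k, l} × {μ, ν} = {(k,μ), (k,ν), (l,μ), (l,ν)}
  {k, l} × {λ, μ, ν} = {(k,λ), (k,μ), (k,ν), (l,λ), (l,μ), (l,ν)}
These 22 distinct sets form the basis B.
Close under arbitrary unions to get τ_{X×Y}; counting gives |τ_{X×Y}| = 64.


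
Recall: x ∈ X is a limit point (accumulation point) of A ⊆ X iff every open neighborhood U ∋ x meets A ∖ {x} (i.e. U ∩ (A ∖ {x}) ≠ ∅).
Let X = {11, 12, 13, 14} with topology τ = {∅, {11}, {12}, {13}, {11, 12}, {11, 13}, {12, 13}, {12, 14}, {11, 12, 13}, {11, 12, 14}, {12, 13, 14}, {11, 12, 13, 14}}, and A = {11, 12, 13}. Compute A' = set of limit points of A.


A' = {14}

For each x ∈ X, list the open sets U ∈ τ with x ∈ U, then check whether U ∩ (A ∖ {x}) ≠ ∅ for every such U.
  x = 11: open {11} ∋ x has {11} ∩ (A ∖ {11}) = ∅, so x is NOT a limit point.
  x = 12: open {12} ∋ x has {12} ∩ (A ∖ {12}) = ∅, so x is NOT a limit point.
  x = 13: open {13} ∋ x has {13} ∩ (A ∖ {13}) = ∅, so x is NOT a limit point.
  x = 14: opens ∋ x are {12, 14}, {11, 12, 14}, {12, 13, 14}, {11, 12, 13, 14}; each meets A ∖ {14}, so x IS a limit point.
Collecting: A' = {14}.


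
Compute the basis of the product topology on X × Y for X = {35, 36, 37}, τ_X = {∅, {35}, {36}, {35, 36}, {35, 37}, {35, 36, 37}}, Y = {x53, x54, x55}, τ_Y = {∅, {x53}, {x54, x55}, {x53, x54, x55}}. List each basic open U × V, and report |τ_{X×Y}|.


Basis B = {∅ × ∅, {35} × {x53}, {36} × {x53}, {35, 36} × {x53}, {35, 37} × {x53}, {35} × {x54, x55}, {36} × {x54, x55}, {35} × {x53, x54, x55}, {35, 36, 37} × {x53}, {36} × {x53, x54, x55}, {35, 36} × {x54, x55}, {35, 37} × {x54, x55}, {35, 36} × {x53, x54, x55}, {35, 37} × {x53, x54, x55}, {35, 36, 37} × {x54, x55}, {35, 36, 37} × {x53, x54, x55}}; |τ_{X×Y}| = 36.

Enumerate products U × V with U ∈ τ_X, V ∈ τ_Y (deduplicated):
  ∅ × ∅ = {} (∅)
  {35} × {x53} = {(35,x53)}
  {36} × {x53} = {(36,x53)}
  {35, 36} × {x53} = {(35,x53), (36,x53)}
  {35, 37} × {x53} = {(35,x53), (37,x53)}
  {35} × {x54, x55} = {(35,x54), (35,x55)}
  {36} × {x54, x55} = {(36,x54), (36,x55)}
  {35} × {x53, x54, x55} = {(35,x53), (35,x54), (35,x55)}
  {35, 36, 37} × {x53} = {(35,x53), (36,x53), (37,x53)}
  {36} × {x53, x54, x55} = {(36,x53), (36,x54), (36,x55)}
  {35, 36} × {x54, x55} = {(35,x54), (35,x55), (36,x54), (36,x55)}
  {35, 37} × {x54, x55} = {(35,x54), (35,x55), (37,x54), (37,x55)}
  {35, 36} × {x53, x54, x55} = {(35,x53), (35,x54), (35,x55), (36,x53), (36,x54), (36,x55)}
  {35, 37} × {x53, x54, x55} = {(35,x53), (35,x54), (35,x55), (37,x53), (37,x54), (37,x55)}
  {35, 36, 37} × {x54, x55} = {(35,x54), (35,x55), (36,x54), (36,x55), (37,x54), (37,x55)}
  {35, 36, 37} × {x53, x54, x55} = {(35,x53), (35,x54), (35,x55), (36,x53), (36,x54), (36,x55), (37,x53), (37,x54), (37,x55)}
These 16 distinct sets form the basis B.
Close under arbitrary unions to get τ_{X×Y}; counting gives |τ_{X×Y}| = 36.


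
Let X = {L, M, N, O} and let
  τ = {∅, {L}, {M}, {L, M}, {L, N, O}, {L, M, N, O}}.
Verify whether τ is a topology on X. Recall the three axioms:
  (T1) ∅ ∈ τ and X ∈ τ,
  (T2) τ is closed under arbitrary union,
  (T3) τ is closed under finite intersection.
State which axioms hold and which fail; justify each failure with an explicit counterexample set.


τ IS a topology on X.

Axiom (T1): ∅ ∈ τ? Yes; X ∈ τ? Yes.
Axiom (T2/T3): check pairwise unions and intersections of members of τ.
All pairwise intersections and unions checked — each lies in τ. Therefore τ satisfies (T1), (T2), (T3): it IS a topology on X.


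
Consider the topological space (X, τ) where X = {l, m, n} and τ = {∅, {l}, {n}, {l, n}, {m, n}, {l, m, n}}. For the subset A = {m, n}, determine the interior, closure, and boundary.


int(A) = {m, n}, cl(A) = {m, n}, ∂A = ∅.

Closed sets in (X, τ) are complements of opens:
  closed(X, τ) = {∅, {l}, {m}, {l, m}, {m, n}, {l, m, n}}.
int(A) = ⋃ {U ∈ τ : U ⊆ A}. Opens contained in A: ∅, {n}, {m, n}.
Taking the union of these: int(A) = {m, n}.
cl(A) = ⋂ {C closed : A ⊆ C}. Closed sets containing A: {m, n}, {l, m, n}.
Intersecting these: cl(A) = {m, n}.
∂A = cl(A) ∖ int(A) = {m, n} ∖ {m, n} = ∅.


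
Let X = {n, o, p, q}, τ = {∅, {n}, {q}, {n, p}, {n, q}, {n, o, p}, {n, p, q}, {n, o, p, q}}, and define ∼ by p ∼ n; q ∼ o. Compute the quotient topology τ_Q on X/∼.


X/∼ = {[n=p], [o=q]}; |τ_Q| = 3.

Equivalence classes: [n=p], [o=q].
Quotient map π: X → X/∼ sends n ↦ [n=p], o ↦ [o=q], p ↦ [n=p], q ↦ [o=q].
For each subset V ⊆ X/∼, compute π^{-1}(V) ⊆ X and check whether π^{-1}(V) ∈ τ. V is open in τ_Q iff π^{-1}(V) ∈ τ.
  V = {}: π^{-1}(V) = ∅ ∈ τ ✓.
  V = {[n=p]}: π^{-1}(V) = {n, p} ∈ τ ✓.
  V = {[o=q]}: π^{-1}(V) = {o, q} ∉ τ ✗.
  V = {[n=p], [o=q]}: π^{-1}(V) = {n, o, p, q} ∈ τ ✓.
Open sets in the quotient: τ_Q = {{}, {[n=p]}, {[n=p], [o=q]}} (3 elements).


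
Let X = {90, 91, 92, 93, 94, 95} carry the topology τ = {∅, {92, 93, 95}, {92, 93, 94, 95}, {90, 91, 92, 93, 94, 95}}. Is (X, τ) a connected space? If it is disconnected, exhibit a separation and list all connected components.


(X, τ) is connected.

Find clopen sets (U ∈ τ with X ∖ U ∈ τ):
  U = ∅, X ∖ U = {90, 91, 92, 93, 94, 95} — both open, so U is clopen.
  U = {90, 91, 92, 93, 94, 95}, X ∖ U = ∅ — both open, so U is clopen.
Only trivial clopens (∅ and X) exist, so (X, τ) is connected.
Compute connected components by grouping points that agree on all clopens:
  component: {90, 91, 92, 93, 94, 95}


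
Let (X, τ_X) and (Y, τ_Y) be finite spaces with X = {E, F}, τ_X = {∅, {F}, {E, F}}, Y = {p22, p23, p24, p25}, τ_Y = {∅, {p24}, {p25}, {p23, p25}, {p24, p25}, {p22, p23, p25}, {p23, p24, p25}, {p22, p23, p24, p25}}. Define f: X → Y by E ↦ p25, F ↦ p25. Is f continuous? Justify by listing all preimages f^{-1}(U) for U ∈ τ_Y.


f IS continuous.

Compute f^{-1}(U) for each U ∈ τ_Y:
  U = ∅: f^{-1}(U) = ∅ ∈ τ_X ✓.
  U = {p24}: f^{-1}(U) = ∅ ∈ τ_X ✓.
  U = {p25}: f^{-1}(U) = {E, F} ∈ τ_X ✓.
  U = {p23, p25}: f^{-1}(U) = {E, F} ∈ τ_X ✓.
  U = {p24, p25}: f^{-1}(U) = {E, F} ∈ τ_X ✓.
  U = {p22, p23, p25}: f^{-1}(U) = {E, F} ∈ τ_X ✓.
  U = {p23, p24, p25}: f^{-1}(U) = {E, F} ∈ τ_X ✓.
  U = {p22, p23, p24, p25}: f^{-1}(U) = {E, F} ∈ τ_X ✓.
Every preimage lies in τ_X, so f IS continuous.


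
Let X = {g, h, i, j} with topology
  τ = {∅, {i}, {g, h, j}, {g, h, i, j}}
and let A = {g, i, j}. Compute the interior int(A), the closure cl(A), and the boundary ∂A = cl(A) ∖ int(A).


int(A) = {i}, cl(A) = {g, h, i, j}, ∂A = {g, h, j}.

Closed sets in (X, τ) are complements of opens:
  closed(X, τ) = {∅, {i}, {g, h, j}, {g, h, i, j}}.
int(A) = ⋃ {U ∈ τ : U ⊆ A}. Opens contained in A: ∅, {i}.
Taking the union of these: int(A) = {i}.
cl(A) = ⋂ {C closed : A ⊆ C}. Closed sets containing A: {g, h, i, j}.
Intersecting these: cl(A) = {g, h, i, j}.
∂A = cl(A) ∖ int(A) = {g, h, i, j} ∖ {i} = {g, h, j}.


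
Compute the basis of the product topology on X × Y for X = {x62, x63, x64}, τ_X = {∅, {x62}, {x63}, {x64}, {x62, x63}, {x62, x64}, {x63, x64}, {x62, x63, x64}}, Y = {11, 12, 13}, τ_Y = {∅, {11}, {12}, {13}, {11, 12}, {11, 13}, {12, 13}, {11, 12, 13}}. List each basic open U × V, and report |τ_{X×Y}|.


Basis B = {∅ × ∅, {x62} × {11}, {x62} × {12}, {x62} × {13}, {x63} × {11}, {x63} × {12}, {x63} × {13}, {x64} × {11}, {x64} × {12}, {x64} × {13}, {x62} × {11, 12}, {x62} × {11, 13}, {x62, x63} × {11}, {x62, x64} × {11}, {x62} × {12, 13}, {x62, x63} × {12}, {x62, x64} × {12}, {x62, x63} × {13}, {x62, x64} × {13}, {x63} × {11, 12}, {x63} × {11, 13}, {x63, x64} × {11}, {x63} × {12, 13}, {x63, x64} × {12}, {x63, x64} × {13}, {x64} × {11, 12}, {x64} × {11, 13}, {x64} × {12, 13}, {x62} × {11, 12, 13}, {x62, x63, x64} × {11}, {x62, x63, x64} × {12}, {x62, x63, x64} × {13}, {x63} × {11, 12, 13}, {x64} × {11, 12, 13}, {x62, x63} × {11, 12}, {x62, x64} × {11, 12}, {x62, x63} × {11, 13}, {x62, x64} × {11, 13}, {x62, x63} × {12, 13}, {x62, x64} × {12, 13}, {x63, x64} × {11, 12}, {x63, x64} × {11, 13}, {x63, x64} × {12, 13}, {x62, x63} × {11, 12, 13}, {x62, x64} × {11, 12, 13}, {x62, x63, x64} × {11, 12}, {x62, x63, x64} × {11, 13}, {x62, x63, x64} × {12, 13}, {x63, x64} × {11, 12, 13}, {x62, x63, x64} × {11, 12, 13}}; |τ_{X×Y}| = 512.

Enumerate products U × V with U ∈ τ_X, V ∈ τ_Y (deduplicated):
  ∅ × ∅ = {} (∅)
  {x62} × {11} = {(x62,11)}
  {x62} × {12} = {(x62,12)}
  {x62} × {13} = {(x62,13)}
  {x63} × {11} = {(x63,11)}
  {x63} × {12} = {(x63,12)}
  {x63} × {13} = {(x63,13)}
  {x64} × {11} = {(x64,11)}
  {x64} × {12} = {(x64,12)}
  {x64} × {13} = {(x64,13)}
  {x62} × {11, 12} = {(x62,11), (x62,12)}
  {x62} × {11, 13} = {(x62,11), (x62,13)}
  {x62, x63} × {11} = {(x62,11), (x63,11)}
  {x62, x64} × {11} = {(x62,11), (x64,11)}
  {x62} × {12, 13} = {(x62,12), (x62,13)}
  {x62, x63} × {12} = {(x62,12), (x63,12)}
  {x62, x64} × {12} = {(x62,12), (x64,12)}
  {x62, x63} × {13} = {(x62,13), (x63,13)}
  {x62, x64} × {13} = {(x62,13), (x64,13)}
  {x63} × {11, 12} = {(x63,11), (x63,12)}
  {x63} × {11, 13} = {(x63,11), (x63,13)}
  {x63, x64} × {11} = {(x63,11), (x64,11)}
  {x63} × {12, 13} = {(x63,12), (x63,13)}
  {x63, x64} × {12} = {(x63,12), (x64,12)}
  {x63, x64} × {13} = {(x63,13), (x64,13)}
  {x64} × {11, 12} = {(x64,11), (x64,12)}
  {x64} × {11, 13} = {(x64,11), (x64,13)}
  {x64} × {12, 13} = {(x64,12), (x64,13)}
  {x62} × {11, 12, 13} = {(x62,11), (x62,12), (x62,13)}
  {x62, x63, x64} × {11} = {(x62,11), (x63,11), (x64,11)}
  {x62, x63, x64} × {12} = {(x62,12), (x63,12), (x64,12)}
  {x62, x63, x64} × {13} = {(x62,13), (x63,13), (x64,13)}
  {x63} × {11, 12, 13} = {(x63,11), (x63,12), (x63,13)}
  {x64} × {11, 12, 13} = {(x64,11), (x64,12), (x64,13)}
  {x62, x63} × {11, 12} = {(x62,11), (x62,12), (x63,11), (x63,12)}
  {x62, x64} × {11, 12} = {(x62,11), (x62,12), (x64,11), (x64,12)}
  {x62, x63} × {11, 13} = {(x62,11), (x62,13), (x63,11), (x63,13)}
  {x62, x64} × {11, 13} = {(x62,11), (x62,13), (x64,11), (x64,13)}
  {x62, x63} × {12, 13} = {(x62,12), (x62,13), (x63,12), (x63,13)}
  {x62, x64} × {12, 13} = {(x62,12), (x62,13), (x64,12), (x64,13)}
  {x63, x64} × {11, 12} = {(x63,11), (x63,12), (x64,11), (x64,12)}
  {x63, x64} × {11, 13} = {(x63,11), (x63,13), (x64,11), (x64,13)}
  {x63, x64} × {12, 13} = {(x63,12), (x63,13), (x64,12), (x64,13)}
  {x62, x63} × {11, 12, 13} = {(x62,11), (x62,12), (x62,13), (x63,11), (x63,12), (x63,13)}
  {x62, x64} × {11, 12, 13} = {(x62,11), (x62,12), (x62,13), (x64,11), (x64,12), (x64,13)}
  {x62, x63, x64} × {11, 12} = {(x62,11), (x62,12), (x63,11), (x63,12), (x64,11), (x64,12)}
  {x62, x63, x64} × {11, 13} = {(x62,11), (x62,13), (x63,11), (x63,13), (x64,11), (x64,13)}
  {x62, x63, x64} × {12, 13} = {(x62,12), (x62,13), (x63,12), (x63,13), (x64,12), (x64,13)}
  {x63, x64} × {11, 12, 13} = {(x63,11), (x63,12), (x63,13), (x64,11), (x64,12), (x64,13)}
  {x62, x63, x64} × {11, 12, 13} = {(x62,11), (x62,12), (x62,13), (x63,11), (x63,12), (x63,13), (x64,11), (x64,12), (x64,13)}
These 50 distinct sets form the basis B.
Close under arbitrary unions to get τ_{X×Y}; counting gives |τ_{X×Y}| = 512.


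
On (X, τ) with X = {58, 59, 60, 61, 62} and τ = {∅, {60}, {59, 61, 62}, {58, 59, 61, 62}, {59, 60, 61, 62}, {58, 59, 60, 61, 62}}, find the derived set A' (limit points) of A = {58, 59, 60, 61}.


A' = {58, 59, 61, 62}

For each x ∈ X, list the open sets U ∈ τ with x ∈ U, then check whether U ∩ (A ∖ {x}) ≠ ∅ for every such U.
  x = 58: opens ∋ x are {58, 59, 61, 62}, {58, 59, 60, 61, 62}; each meets A ∖ {58}, so x IS a limit point.
  x = 59: opens ∋ x are {59, 61, 62}, {58, 59, 61, 62}, {59, 60, 61, 62}, {58, 59, 60, 61, 62}; each meets A ∖ {59}, so x IS a limit point.
  x = 60: open {60} ∋ x has {60} ∩ (A ∖ {60}) = ∅, so x is NOT a limit point.
  x = 61: opens ∋ x are {59, 61, 62}, {58, 59, 61, 62}, {59, 60, 61, 62}, {58, 59, 60, 61, 62}; each meets A ∖ {61}, so x IS a limit point.
  x = 62: opens ∋ x are {59, 61, 62}, {58, 59, 61, 62}, {59, 60, 61, 62}, {58, 59, 60, 61, 62}; each meets A ∖ {62}, so x IS a limit point.
Collecting: A' = {58, 59, 61, 62}.


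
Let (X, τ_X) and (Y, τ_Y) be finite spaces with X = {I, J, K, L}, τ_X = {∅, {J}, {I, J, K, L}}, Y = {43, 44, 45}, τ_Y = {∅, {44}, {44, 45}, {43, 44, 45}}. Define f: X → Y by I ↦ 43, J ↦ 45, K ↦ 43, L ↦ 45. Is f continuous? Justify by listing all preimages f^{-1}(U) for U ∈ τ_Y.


f is NOT continuous.

Compute f^{-1}(U) for each U ∈ τ_Y:
  U = ∅: f^{-1}(U) = ∅ ∈ τ_X ✓.
  U = {44}: f^{-1}(U) = ∅ ∈ τ_X ✓.
  U = {44, 45}: f^{-1}(U) = {J, L} ∉ τ_X ✗.
  U = {43, 44, 45}: f^{-1}(U) = {I, J, K, L} ∈ τ_X ✓.
Found U = {44, 45} with f^{-1}(U) = {J, L} not in τ_X. Therefore f is NOT continuous.


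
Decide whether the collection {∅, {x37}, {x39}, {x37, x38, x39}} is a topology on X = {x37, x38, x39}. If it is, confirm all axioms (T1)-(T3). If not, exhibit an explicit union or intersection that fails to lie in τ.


τ is NOT a topology on X.

Axiom (T1): ∅ ∈ τ? Yes; X ∈ τ? Yes.
Axiom (T2/T3): check pairwise unions and intersections of members of τ.
Counterexample for (T2): {x37} ∪ {x39} = {x37, x39} ∉ τ. Therefore τ is NOT a topology.


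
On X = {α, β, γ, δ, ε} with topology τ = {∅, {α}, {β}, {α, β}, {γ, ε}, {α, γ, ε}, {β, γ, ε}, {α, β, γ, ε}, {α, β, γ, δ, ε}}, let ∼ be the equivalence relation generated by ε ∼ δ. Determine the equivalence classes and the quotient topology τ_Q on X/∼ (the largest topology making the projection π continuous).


X/∼ = {[α], [β], [γ], [δ=ε]}; |τ_Q| = 5.

Equivalence classes: [α], [β], [γ], [δ=ε].
Quotient map π: X → X/∼ sends α ↦ [α], β ↦ [β], γ ↦ [γ], δ ↦ [δ=ε], ε ↦ [δ=ε].
For each subset V ⊆ X/∼, compute π^{-1}(V) ⊆ X and check whether π^{-1}(V) ∈ τ. V is open in τ_Q iff π^{-1}(V) ∈ τ.
  V = {}: π^{-1}(V) = ∅ ∈ τ ✓.
  V = {[α]}: π^{-1}(V) = {α} ∈ τ ✓.
  V = {[β]}: π^{-1}(V) = {β} ∈ τ ✓.
  V = {[α], [β]}: π^{-1}(V) = {α, β} ∈ τ ✓.
  V = {[γ]}: π^{-1}(V) = {γ} ∉ τ ✗.
  V = {[α], [γ]}: π^{-1}(V) = {α, γ} ∉ τ ✗.
  V = {[β], [γ]}: π^{-1}(V) = {β, γ} ∉ τ ✗.
  V = {[α], [β], [γ]}: π^{-1}(V) = {α, β, γ} ∉ τ ✗.
  V = {[δ=ε]}: π^{-1}(V) = {δ, ε} ∉ τ ✗.
  V = {[α], [δ=ε]}: π^{-1}(V) = {α, δ, ε} ∉ τ ✗.
  V = {[β], [δ=ε]}: π^{-1}(V) = {β, δ, ε} ∉ τ ✗.
  V = {[α], [β], [δ=ε]}: π^{-1}(V) = {α, β, δ, ε} ∉ τ ✗.
  V = {[γ], [δ=ε]}: π^{-1}(V) = {γ, δ, ε} ∉ τ ✗.
  V = {[α], [γ], [δ=ε]}: π^{-1}(V) = {α, γ, δ, ε} ∉ τ ✗.
  V = {[β], [γ], [δ=ε]}: π^{-1}(V) = {β, γ, δ, ε} ∉ τ ✗.
  V = {[α], [β], [γ], [δ=ε]}: π^{-1}(V) = {α, β, γ, δ, ε} ∈ τ ✓.
Open sets in the quotient: τ_Q = {{}, {[α]}, {[β]}, {[α], [β]}, {[α], [β], [γ], [δ=ε]}} (5 elements).


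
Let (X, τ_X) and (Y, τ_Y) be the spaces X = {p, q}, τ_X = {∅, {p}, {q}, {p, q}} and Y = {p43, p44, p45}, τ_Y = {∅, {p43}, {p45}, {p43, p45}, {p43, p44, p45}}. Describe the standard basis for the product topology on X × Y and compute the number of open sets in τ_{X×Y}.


Basis B = {∅ × ∅, {p} × {p43}, {p} × {p45}, {q} × {p43}, {q} × {p45}, {p} × {p43, p45}, {p, q} × {p43}, {p, q} × {p45}, {q} × {p43, p45}, {p} × {p43, p44, p45}, {q} × {p43, p44, p45}, {p, q} × {p43, p45}, {p, q} × {p43, p44, p45}}; |τ_{X×Y}| = 25.

Enumerate products U × V with U ∈ τ_X, V ∈ τ_Y (deduplicated):
  ∅ × ∅ = {} (∅)
  {p} × {p43} = {(p,p43)}
  {p} × {p45} = {(p,p45)}
  {q} × {p43} = {(q,p43)}
  {q} × {p45} = {(q,p45)}
  {p} × {p43, p45} = {(p,p43), (p,p45)}
  {p, q} × {p43} = {(p,p43), (q,p43)}
  {p, q} × {p45} = {(p,p45), (q,p45)}
  {q} × {p43, p45} = {(q,p43), (q,p45)}
  {p} × {p43, p44, p45} = {(p,p43), (p,p44), (p,p45)}
  {q} × {p43, p44, p45} = {(q,p43), (q,p44), (q,p45)}
  {p, q} × {p43, p45} = {(p,p43), (p,p45), (q,p43), (q,p45)}
  {p, q} × {p43, p44, p45} = {(p,p43), (p,p44), (p,p45), (q,p43), (q,p44), (q,p45)}
These 13 distinct sets form the basis B.
Close under arbitrary unions to get τ_{X×Y}; counting gives |τ_{X×Y}| = 25.


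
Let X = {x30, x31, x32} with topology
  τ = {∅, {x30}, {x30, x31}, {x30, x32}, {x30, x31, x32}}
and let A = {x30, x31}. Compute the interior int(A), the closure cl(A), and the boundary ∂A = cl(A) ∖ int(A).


int(A) = {x30, x31}, cl(A) = {x30, x31, x32}, ∂A = {x32}.

Closed sets in (X, τ) are complements of opens:
  closed(X, τ) = {∅, {x31}, {x32}, {x31, x32}, {x30, x31, x32}}.
int(A) = ⋃ {U ∈ τ : U ⊆ A}. Opens contained in A: ∅, {x30}, {x30, x31}.
Taking the union of these: int(A) = {x30, x31}.
cl(A) = ⋂ {C closed : A ⊆ C}. Closed sets containing A: {x30, x31, x32}.
Intersecting these: cl(A) = {x30, x31, x32}.
∂A = cl(A) ∖ int(A) = {x30, x31, x32} ∖ {x30, x31} = {x32}.


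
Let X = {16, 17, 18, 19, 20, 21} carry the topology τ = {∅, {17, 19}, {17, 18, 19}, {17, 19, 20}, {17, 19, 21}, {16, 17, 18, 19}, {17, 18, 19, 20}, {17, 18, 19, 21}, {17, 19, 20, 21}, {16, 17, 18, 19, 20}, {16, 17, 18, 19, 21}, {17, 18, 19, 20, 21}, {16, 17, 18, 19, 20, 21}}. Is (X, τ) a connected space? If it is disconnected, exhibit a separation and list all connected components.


(X, τ) is connected.

Find clopen sets (U ∈ τ with X ∖ U ∈ τ):
  U = ∅, X ∖ U = {16, 17, 18, 19, 20, 21} — both open, so U is clopen.
  U = {16, 17, 18, 19, 20, 21}, X ∖ U = ∅ — both open, so U is clopen.
Only trivial clopens (∅ and X) exist, so (X, τ) is connected.
Compute connected components by grouping points that agree on all clopens:
  component: {16, 17, 18, 19, 20, 21}


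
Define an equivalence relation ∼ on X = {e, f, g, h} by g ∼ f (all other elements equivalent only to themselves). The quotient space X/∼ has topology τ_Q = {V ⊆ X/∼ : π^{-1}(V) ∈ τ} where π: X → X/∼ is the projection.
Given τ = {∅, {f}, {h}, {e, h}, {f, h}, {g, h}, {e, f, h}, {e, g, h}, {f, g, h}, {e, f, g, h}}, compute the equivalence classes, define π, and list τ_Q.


X/∼ = {[e], [f=g], [h]}; |τ_Q| = 5.

Equivalence classes: [e], [f=g], [h].
Quotient map π: X → X/∼ sends e ↦ [e], f ↦ [f=g], g ↦ [f=g], h ↦ [h].
For each subset V ⊆ X/∼, compute π^{-1}(V) ⊆ X and check whether π^{-1}(V) ∈ τ. V is open in τ_Q iff π^{-1}(V) ∈ τ.
  V = {}: π^{-1}(V) = ∅ ∈ τ ✓.
  V = {[e]}: π^{-1}(V) = {e} ∉ τ ✗.
  V = {[f=g]}: π^{-1}(V) = {f, g} ∉ τ ✗.
  V = {[e], [f=g]}: π^{-1}(V) = {e, f, g} ∉ τ ✗.
  V = {[h]}: π^{-1}(V) = {h} ∈ τ ✓.
  V = {[e], [h]}: π^{-1}(V) = {e, h} ∈ τ ✓.
  V = {[f=g], [h]}: π^{-1}(V) = {f, g, h} ∈ τ ✓.
  V = {[e], [f=g], [h]}: π^{-1}(V) = {e, f, g, h} ∈ τ ✓.
Open sets in the quotient: τ_Q = {{}, {[h]}, {[e], [h]}, {[f=g], [h]}, {[e], [f=g], [h]}} (5 elements).


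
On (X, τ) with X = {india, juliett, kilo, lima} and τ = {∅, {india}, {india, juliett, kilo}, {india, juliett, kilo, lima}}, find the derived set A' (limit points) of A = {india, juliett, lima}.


A' = {juliett, kilo, lima}

For each x ∈ X, list the open sets U ∈ τ with x ∈ U, then check whether U ∩ (A ∖ {x}) ≠ ∅ for every such U.
  x = india: open {india} ∋ x has {india} ∩ (A ∖ {india}) = ∅, so x is NOT a limit point.
  x = juliett: opens ∋ x are {india, juliett, kilo}, {india, juliett, kilo, lima}; each meets A ∖ {juliett}, so x IS a limit point.
  x = kilo: opens ∋ x are {india, juliett, kilo}, {india, juliett, kilo, lima}; each meets A ∖ {kilo}, so x IS a limit point.
  x = lima: opens ∋ x are {india, juliett, kilo, lima}; each meets A ∖ {lima}, so x IS a limit point.
Collecting: A' = {juliett, kilo, lima}.


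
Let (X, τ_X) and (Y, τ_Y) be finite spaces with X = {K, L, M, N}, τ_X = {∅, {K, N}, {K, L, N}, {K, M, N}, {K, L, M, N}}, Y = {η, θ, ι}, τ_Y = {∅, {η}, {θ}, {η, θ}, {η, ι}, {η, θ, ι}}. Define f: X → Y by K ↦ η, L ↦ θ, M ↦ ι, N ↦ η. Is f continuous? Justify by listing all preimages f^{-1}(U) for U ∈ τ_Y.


f is NOT continuous.

Compute f^{-1}(U) for each U ∈ τ_Y:
  U = ∅: f^{-1}(U) = ∅ ∈ τ_X ✓.
  U = {η}: f^{-1}(U) = {K, N} ∈ τ_X ✓.
  U = {θ}: f^{-1}(U) = {L} ∉ τ_X ✗.
  U = {η, θ}: f^{-1}(U) = {K, L, N} ∈ τ_X ✓.
  U = {η, ι}: f^{-1}(U) = {K, M, N} ∈ τ_X ✓.
  U = {η, θ, ι}: f^{-1}(U) = {K, L, M, N} ∈ τ_X ✓.
Found U = {θ} with f^{-1}(U) = {L} not in τ_X. Therefore f is NOT continuous.


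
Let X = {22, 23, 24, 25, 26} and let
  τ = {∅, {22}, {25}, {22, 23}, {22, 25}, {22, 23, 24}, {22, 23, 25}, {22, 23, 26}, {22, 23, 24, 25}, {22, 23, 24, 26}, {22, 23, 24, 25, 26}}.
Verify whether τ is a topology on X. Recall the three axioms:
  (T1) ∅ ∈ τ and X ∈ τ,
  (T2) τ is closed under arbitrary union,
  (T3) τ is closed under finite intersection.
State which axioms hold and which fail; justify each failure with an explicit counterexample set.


τ is NOT a topology on X.

Axiom (T1): ∅ ∈ τ? Yes; X ∈ τ? Yes.
Axiom (T2/T3): check pairwise unions and intersections of members of τ.
Counterexample for (T2): {25} ∪ {22, 23, 26} = {22, 23, 25, 26} ∉ τ. Therefore τ is NOT a topology.


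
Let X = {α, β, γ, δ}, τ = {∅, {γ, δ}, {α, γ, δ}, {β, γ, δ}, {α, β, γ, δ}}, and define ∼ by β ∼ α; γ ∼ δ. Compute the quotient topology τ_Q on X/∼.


X/∼ = {[α=β], [γ=δ]}; |τ_Q| = 3.

Equivalence classes: [α=β], [γ=δ].
Quotient map π: X → X/∼ sends α ↦ [α=β], β ↦ [α=β], γ ↦ [γ=δ], δ ↦ [γ=δ].
For each subset V ⊆ X/∼, compute π^{-1}(V) ⊆ X and check whether π^{-1}(V) ∈ τ. V is open in τ_Q iff π^{-1}(V) ∈ τ.
  V = {}: π^{-1}(V) = ∅ ∈ τ ✓.
  V = {[α=β]}: π^{-1}(V) = {α, β} ∉ τ ✗.
  V = {[γ=δ]}: π^{-1}(V) = {γ, δ} ∈ τ ✓.
  V = {[α=β], [γ=δ]}: π^{-1}(V) = {α, β, γ, δ} ∈ τ ✓.
Open sets in the quotient: τ_Q = {{}, {[γ=δ]}, {[α=β], [γ=δ]}} (3 elements).


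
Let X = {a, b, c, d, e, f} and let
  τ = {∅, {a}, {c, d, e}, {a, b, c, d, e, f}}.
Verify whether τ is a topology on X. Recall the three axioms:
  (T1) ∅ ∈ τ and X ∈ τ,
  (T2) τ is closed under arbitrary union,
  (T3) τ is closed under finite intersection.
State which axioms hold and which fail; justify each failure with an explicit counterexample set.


τ is NOT a topology on X.

Axiom (T1): ∅ ∈ τ? Yes; X ∈ τ? Yes.
Axiom (T2/T3): check pairwise unions and intersections of members of τ.
Counterexample for (T2): {a} ∪ {c, d, e} = {a, c, d, e} ∉ τ. Therefore τ is NOT a topology.


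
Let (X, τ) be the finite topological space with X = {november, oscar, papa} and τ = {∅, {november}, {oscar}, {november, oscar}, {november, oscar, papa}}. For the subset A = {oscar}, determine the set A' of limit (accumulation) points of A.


A' = {papa}

For each x ∈ X, list the open sets U ∈ τ with x ∈ U, then check whether U ∩ (A ∖ {x}) ≠ ∅ for every such U.
  x = november: open {november} ∋ x has {november} ∩ (A ∖ {november}) = ∅, so x is NOT a limit point.
  x = oscar: open {oscar} ∋ x has {oscar} ∩ (A ∖ {oscar}) = ∅, so x is NOT a limit point.
  x = papa: opens ∋ x are {november, oscar, papa}; each meets A ∖ {papa}, so x IS a limit point.
Collecting: A' = {papa}.


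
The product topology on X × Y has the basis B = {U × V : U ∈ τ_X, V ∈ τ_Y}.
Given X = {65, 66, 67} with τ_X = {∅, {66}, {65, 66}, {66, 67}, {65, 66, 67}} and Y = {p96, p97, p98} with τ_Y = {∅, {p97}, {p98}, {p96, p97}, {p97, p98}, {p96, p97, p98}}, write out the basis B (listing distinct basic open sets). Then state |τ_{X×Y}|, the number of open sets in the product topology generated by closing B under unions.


Basis B = {∅ × ∅, {66} × {p97}, {66} × {p98}, {65, 66} × {p97}, {65, 66} × {p98}, {66} × {p96, p97}, {66} × {p97, p98}, {66, 67} × {p97}, {66, 67} × {p98}, {65, 66, 67} × {p97}, {65, 66, 67} × {p98}, {66} × {p96, p97, p98}, {65, 66} × {p96, p97}, {65, 66} × {p97, p98}, {66, 67} × {p96, p97}, {66, 67} × {p97, p98}, {65, 66} × {p96, p97, p98}, {65, 66, 67} × {p96, p97}, {65, 66, 67} × {p97, p98}, {66, 67} × {p96, p97, p98}, {65, 66, 67} × {p96, p97, p98}}; |τ_{X×Y}| = 70.

Enumerate products U × V with U ∈ τ_X, V ∈ τ_Y (deduplicated):
  ∅ × ∅ = {} (∅)
  {66} × {p97} = {(66,p97)}
  {66} × {p98} = {(66,p98)}
  {65, 66} × {p97} = {(65,p97), (66,p97)}
  {65, 66} × {p98} = {(65,p98), (66,p98)}
  {66} × {p96, p97} = {(66,p96), (66,p97)}
  {66} × {p97, p98} = {(66,p97), (66,p98)}
  {66, 67} × {p97} = {(66,p97), (67,p97)}
  {66, 67} × {p98} = {(66,p98), (67,p98)}
  {65, 66, 67} × {p97} = {(65,p97), (66,p97), (67,p97)}
  {65, 66, 67} × {p98} = {(65,p98), (66,p98), (67,p98)}
  {66} × {p96, p97, p98} = {(66,p96), (66,p97), (66,p98)}
  {65, 66} × {p96, p97} = {(65,p96), (65,p97), (66,p96), (66,p97)}
  {65, 66} × {p97, p98} = {(65,p97), (65,p98), (66,p97), (66,p98)}
  {66, 67} × {p96, p97} = {(66,p96), (66,p97), (67,p96), (67,p97)}
  {66, 67} × {p97, p98} = {(66,p97), (66,p98), (67,p97), (67,p98)}
  {65, 66} × {p96, p97, p98} = {(65,p96), (65,p97), (65,p98), (66,p96), (66,p97), (66,p98)}
  {65, 66, 67} × {p96, p97} = {(65,p96), (65,p97), (66,p96), (66,p97), (67,p96), (67,p97)}
  {65, 66, 67} × {p97, p98} = {(65,p97), (65,p98), (66,p97), (66,p98), (67,p97), (67,p98)}
  {66, 67} × {p96, p97, p98} = {(66,p96), (66,p97), (66,p98), (67,p96), (67,p97), (67,p98)}
  {65, 66, 67} × {p96, p97, p98} = {(65,p96), (65,p97), (65,p98), (66,p96), (66,p97), (66,p98), (67,p96), (67,p97), (67,p98)}
These 21 distinct sets form the basis B.
Close under arbitrary unions to get τ_{X×Y}; counting gives |τ_{X×Y}| = 70.


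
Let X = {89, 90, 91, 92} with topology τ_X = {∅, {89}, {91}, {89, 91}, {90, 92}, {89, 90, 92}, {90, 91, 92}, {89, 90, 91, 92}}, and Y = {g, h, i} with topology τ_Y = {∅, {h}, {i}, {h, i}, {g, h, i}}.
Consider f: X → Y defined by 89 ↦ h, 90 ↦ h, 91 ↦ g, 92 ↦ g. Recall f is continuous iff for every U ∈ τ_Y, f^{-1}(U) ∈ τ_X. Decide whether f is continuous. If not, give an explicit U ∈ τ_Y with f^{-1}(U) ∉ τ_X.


f is NOT continuous.

Compute f^{-1}(U) for each U ∈ τ_Y:
  U = ∅: f^{-1}(U) = ∅ ∈ τ_X ✓.
  U = {h}: f^{-1}(U) = {89, 90} ∉ τ_X ✗.
  U = {i}: f^{-1}(U) = ∅ ∈ τ_X ✓.
  U = {h, i}: f^{-1}(U) = {89, 90} ∉ τ_X ✗.
  U = {g, h, i}: f^{-1}(U) = {89, 90, 91, 92} ∈ τ_X ✓.
Found U = {h} with f^{-1}(U) = {89, 90} not in τ_X. Therefore f is NOT continuous.


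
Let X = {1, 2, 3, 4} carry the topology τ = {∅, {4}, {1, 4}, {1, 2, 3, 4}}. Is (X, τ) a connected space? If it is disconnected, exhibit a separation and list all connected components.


(X, τ) is connected.

Find clopen sets (U ∈ τ with X ∖ U ∈ τ):
  U = ∅, X ∖ U = {1, 2, 3, 4} — both open, so U is clopen.
  U = {1, 2, 3, 4}, X ∖ U = ∅ — both open, so U is clopen.
Only trivial clopens (∅ and X) exist, so (X, τ) is connected.
Compute connected components by grouping points that agree on all clopens:
  component: {1, 2, 3, 4}


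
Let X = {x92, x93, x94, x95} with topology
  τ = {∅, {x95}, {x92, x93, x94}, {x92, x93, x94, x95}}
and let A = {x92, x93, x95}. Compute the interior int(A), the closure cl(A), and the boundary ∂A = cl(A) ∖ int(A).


int(A) = {x95}, cl(A) = {x92, x93, x94, x95}, ∂A = {x92, x93, x94}.

Closed sets in (X, τ) are complements of opens:
  closed(X, τ) = {∅, {x95}, {x92, x93, x94}, {x92, x93, x94, x95}}.
int(A) = ⋃ {U ∈ τ : U ⊆ A}. Opens contained in A: ∅, {x95}.
Taking the union of these: int(A) = {x95}.
cl(A) = ⋂ {C closed : A ⊆ C}. Closed sets containing A: {x92, x93, x94, x95}.
Intersecting these: cl(A) = {x92, x93, x94, x95}.
∂A = cl(A) ∖ int(A) = {x92, x93, x94, x95} ∖ {x95} = {x92, x93, x94}.


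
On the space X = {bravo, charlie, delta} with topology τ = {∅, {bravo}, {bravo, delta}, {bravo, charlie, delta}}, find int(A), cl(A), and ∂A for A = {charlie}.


int(A) = ∅, cl(A) = {charlie}, ∂A = {charlie}.

Closed sets in (X, τ) are complements of opens:
  closed(X, τ) = {∅, {charlie}, {charlie, delta}, {bravo, charlie, delta}}.
int(A) = ⋃ {U ∈ τ : U ⊆ A}. Opens contained in A: ∅.
Taking the union of these: int(A) = ∅.
cl(A) = ⋂ {C closed : A ⊆ C}. Closed sets containing A: {charlie}, {charlie, delta}, {bravo, charlie, delta}.
Intersecting these: cl(A) = {charlie}.
∂A = cl(A) ∖ int(A) = {charlie} ∖ ∅ = {charlie}.


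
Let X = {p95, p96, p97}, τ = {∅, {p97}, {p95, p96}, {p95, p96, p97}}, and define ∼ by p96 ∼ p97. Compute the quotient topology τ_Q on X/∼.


X/∼ = {[p95], [p96=p97]}; |τ_Q| = 2.

Equivalence classes: [p95], [p96=p97].
Quotient map π: X → X/∼ sends p95 ↦ [p95], p96 ↦ [p96=p97], p97 ↦ [p96=p97].
For each subset V ⊆ X/∼, compute π^{-1}(V) ⊆ X and check whether π^{-1}(V) ∈ τ. V is open in τ_Q iff π^{-1}(V) ∈ τ.
  V = {}: π^{-1}(V) = ∅ ∈ τ ✓.
  V = {[p95]}: π^{-1}(V) = {p95} ∉ τ ✗.
  V = {[p96=p97]}: π^{-1}(V) = {p96, p97} ∉ τ ✗.
  V = {[p95], [p96=p97]}: π^{-1}(V) = {p95, p96, p97} ∈ τ ✓.
Open sets in the quotient: τ_Q = {{}, {[p95], [p96=p97]}} (2 elements).


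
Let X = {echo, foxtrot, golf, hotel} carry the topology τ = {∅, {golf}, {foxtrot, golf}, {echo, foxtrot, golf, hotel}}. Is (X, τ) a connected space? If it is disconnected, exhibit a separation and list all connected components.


(X, τ) is connected.

Find clopen sets (U ∈ τ with X ∖ U ∈ τ):
  U = ∅, X ∖ U = {echo, foxtrot, golf, hotel} — both open, so U is clopen.
  U = {echo, foxtrot, golf, hotel}, X ∖ U = ∅ — both open, so U is clopen.
Only trivial clopens (∅ and X) exist, so (X, τ) is connected.
Compute connected components by grouping points that agree on all clopens:
  component: {echo, foxtrot, golf, hotel}


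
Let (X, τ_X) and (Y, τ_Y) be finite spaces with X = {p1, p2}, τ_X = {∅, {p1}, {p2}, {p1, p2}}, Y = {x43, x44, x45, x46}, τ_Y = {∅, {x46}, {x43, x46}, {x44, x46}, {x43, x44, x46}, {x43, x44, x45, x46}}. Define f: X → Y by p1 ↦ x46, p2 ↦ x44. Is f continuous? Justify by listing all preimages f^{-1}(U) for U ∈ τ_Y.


f IS continuous.

Compute f^{-1}(U) for each U ∈ τ_Y:
  U = ∅: f^{-1}(U) = ∅ ∈ τ_X ✓.
  U = {x46}: f^{-1}(U) = {p1} ∈ τ_X ✓.
  U = {x43, x46}: f^{-1}(U) = {p1} ∈ τ_X ✓.
  U = {x44, x46}: f^{-1}(U) = {p1, p2} ∈ τ_X ✓.
  U = {x43, x44, x46}: f^{-1}(U) = {p1, p2} ∈ τ_X ✓.
  U = {x43, x44, x45, x46}: f^{-1}(U) = {p1, p2} ∈ τ_X ✓.
Every preimage lies in τ_X, so f IS continuous.


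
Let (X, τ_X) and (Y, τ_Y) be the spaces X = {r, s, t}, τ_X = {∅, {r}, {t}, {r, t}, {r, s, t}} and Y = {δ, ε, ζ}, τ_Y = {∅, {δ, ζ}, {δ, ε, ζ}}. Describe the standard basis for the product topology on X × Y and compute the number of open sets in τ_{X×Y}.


Basis B = {∅ × ∅, {r} × {δ, ζ}, {t} × {δ, ζ}, {r} × {δ, ε, ζ}, {t} × {δ, ε, ζ}, {r, t} × {δ, ζ}, {r, t} × {δ, ε, ζ}, {r, s, t} × {δ, ζ}, {r, s, t} × {δ, ε, ζ}}; |τ_{X×Y}| = 14.

Enumerate products U × V with U ∈ τ_X, V ∈ τ_Y (deduplicated):
  ∅ × ∅ = {} (∅)
  {r} × {δ, ζ} = {(r,δ), (r,ζ)}
  {t} × {δ, ζ} = {(t,δ), (t,ζ)}
  {r} × {δ, ε, ζ} = {(r,δ), (r,ε), (r,ζ)}
  {t} × {δ, ε, ζ} = {(t,δ), (t,ε), (t,ζ)}
  {r, t} × {δ, ζ} = {(r,δ), (r,ζ), (t,δ), (t,ζ)}
  {r, t} × {δ, ε, ζ} = {(r,δ), (r,ε), (r,ζ), (t,δ), (t,ε), (t,ζ)}
  {r, s, t} × {δ, ζ} = {(r,δ), (r,ζ), (s,δ), (s,ζ), (t,δ), (t,ζ)}
  {r, s, t} × {δ, ε, ζ} = {(r,δ), (r,ε), (r,ζ), (s,δ), (s,ε), (s,ζ), (t,δ), (t,ε), (t,ζ)}
These 9 distinct sets form the basis B.
Close under arbitrary unions to get τ_{X×Y}; counting gives |τ_{X×Y}| = 14.


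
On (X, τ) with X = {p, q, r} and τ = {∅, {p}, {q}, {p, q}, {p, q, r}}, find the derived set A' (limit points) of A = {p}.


A' = {r}

For each x ∈ X, list the open sets U ∈ τ with x ∈ U, then check whether U ∩ (A ∖ {x}) ≠ ∅ for every such U.
  x = p: open {p} ∋ x has {p} ∩ (A ∖ {p}) = ∅, so x is NOT a limit point.
  x = q: open {q} ∋ x has {q} ∩ (A ∖ {q}) = ∅, so x is NOT a limit point.
  x = r: opens ∋ x are {p, q, r}; each meets A ∖ {r}, so x IS a limit point.
Collecting: A' = {r}.


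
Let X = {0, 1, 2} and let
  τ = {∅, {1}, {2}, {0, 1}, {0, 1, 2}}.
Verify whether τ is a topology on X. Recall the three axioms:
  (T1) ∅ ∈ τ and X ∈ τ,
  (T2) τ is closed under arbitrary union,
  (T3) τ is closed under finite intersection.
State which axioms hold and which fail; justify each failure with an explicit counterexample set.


τ is NOT a topology on X.

Axiom (T1): ∅ ∈ τ? Yes; X ∈ τ? Yes.
Axiom (T2/T3): check pairwise unions and intersections of members of τ.
Counterexample for (T2): {1} ∪ {2} = {1, 2} ∉ τ. Therefore τ is NOT a topology.


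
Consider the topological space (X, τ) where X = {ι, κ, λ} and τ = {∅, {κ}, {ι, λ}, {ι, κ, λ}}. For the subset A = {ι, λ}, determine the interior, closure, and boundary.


int(A) = {ι, λ}, cl(A) = {ι, λ}, ∂A = ∅.

Closed sets in (X, τ) are complements of opens:
  closed(X, τ) = {∅, {κ}, {ι, λ}, {ι, κ, λ}}.
int(A) = ⋃ {U ∈ τ : U ⊆ A}. Opens contained in A: ∅, {ι, λ}.
Taking the union of these: int(A) = {ι, λ}.
cl(A) = ⋂ {C closed : A ⊆ C}. Closed sets containing A: {ι, λ}, {ι, κ, λ}.
Intersecting these: cl(A) = {ι, λ}.
∂A = cl(A) ∖ int(A) = {ι, λ} ∖ {ι, λ} = ∅.


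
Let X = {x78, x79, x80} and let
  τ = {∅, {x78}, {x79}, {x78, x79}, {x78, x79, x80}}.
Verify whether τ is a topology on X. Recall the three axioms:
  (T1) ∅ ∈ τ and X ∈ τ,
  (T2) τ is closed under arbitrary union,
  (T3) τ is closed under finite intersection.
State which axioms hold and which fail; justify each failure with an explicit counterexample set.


τ IS a topology on X.

Axiom (T1): ∅ ∈ τ? Yes; X ∈ τ? Yes.
Axiom (T2/T3): check pairwise unions and intersections of members of τ.
All pairwise intersections and unions checked — each lies in τ. Therefore τ satisfies (T1), (T2), (T3): it IS a topology on X.


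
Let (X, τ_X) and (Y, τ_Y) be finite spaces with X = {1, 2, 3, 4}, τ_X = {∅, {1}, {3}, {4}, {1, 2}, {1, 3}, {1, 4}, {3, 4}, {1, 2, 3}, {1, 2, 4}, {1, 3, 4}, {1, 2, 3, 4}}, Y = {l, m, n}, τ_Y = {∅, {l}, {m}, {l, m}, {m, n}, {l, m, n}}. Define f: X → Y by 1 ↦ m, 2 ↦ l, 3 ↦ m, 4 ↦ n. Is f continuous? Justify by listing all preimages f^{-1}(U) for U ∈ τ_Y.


f is NOT continuous.

Compute f^{-1}(U) for each U ∈ τ_Y:
  U = ∅: f^{-1}(U) = ∅ ∈ τ_X ✓.
  U = {l}: f^{-1}(U) = {2} ∉ τ_X ✗.
  U = {m}: f^{-1}(U) = {1, 3} ∈ τ_X ✓.
  U = {l, m}: f^{-1}(U) = {1, 2, 3} ∈ τ_X ✓.
  U = {m, n}: f^{-1}(U) = {1, 3, 4} ∈ τ_X ✓.
  U = {l, m, n}: f^{-1}(U) = {1, 2, 3, 4} ∈ τ_X ✓.
Found U = {l} with f^{-1}(U) = {2} not in τ_X. Therefore f is NOT continuous.


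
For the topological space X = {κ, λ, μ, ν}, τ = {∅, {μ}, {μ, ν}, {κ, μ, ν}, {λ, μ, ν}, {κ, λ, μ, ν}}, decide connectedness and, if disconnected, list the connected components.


(X, τ) is connected.

Find clopen sets (U ∈ τ with X ∖ U ∈ τ):
  U = ∅, X ∖ U = {κ, λ, μ, ν} — both open, so U is clopen.
  U = {κ, λ, μ, ν}, X ∖ U = ∅ — both open, so U is clopen.
Only trivial clopens (∅ and X) exist, so (X, τ) is connected.
Compute connected components by grouping points that agree on all clopens:
  component: {κ, λ, μ, ν}


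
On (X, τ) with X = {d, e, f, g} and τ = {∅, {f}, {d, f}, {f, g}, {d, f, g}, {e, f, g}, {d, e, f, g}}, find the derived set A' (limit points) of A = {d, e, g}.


A' = {e}

For each x ∈ X, list the open sets U ∈ τ with x ∈ U, then check whether U ∩ (A ∖ {x}) ≠ ∅ for every such U.
  x = d: open {d, f} ∋ x has {d, f} ∩ (A ∖ {d}) = ∅, so x is NOT a limit point.
  x = e: opens ∋ x are {e, f, g}, {d, e, f, g}; each meets A ∖ {e}, so x IS a limit point.
  x = f: open {f} ∋ x has {f} ∩ (A ∖ {f}) = ∅, so x is NOT a limit point.
  x = g: open {f, g} ∋ x has {f, g} ∩ (A ∖ {g}) = ∅, so x is NOT a limit point.
Collecting: A' = {e}.


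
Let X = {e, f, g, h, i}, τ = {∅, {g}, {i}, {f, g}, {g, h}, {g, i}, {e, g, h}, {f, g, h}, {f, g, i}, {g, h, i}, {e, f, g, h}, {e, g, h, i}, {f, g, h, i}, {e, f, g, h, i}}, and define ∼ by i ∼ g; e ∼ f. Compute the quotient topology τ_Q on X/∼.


X/∼ = {[e=f], [g=i], [h]}; |τ_Q| = 4.

Equivalence classes: [e=f], [g=i], [h].
Quotient map π: X → X/∼ sends e ↦ [e=f], f ↦ [e=f], g ↦ [g=i], h ↦ [h], i ↦ [g=i].
For each subset V ⊆ X/∼, compute π^{-1}(V) ⊆ X and check whether π^{-1}(V) ∈ τ. V is open in τ_Q iff π^{-1}(V) ∈ τ.
  V = {}: π^{-1}(V) = ∅ ∈ τ ✓.
  V = {[e=f]}: π^{-1}(V) = {e, f} ∉ τ ✗.
  V = {[g=i]}: π^{-1}(V) = {g, i} ∈ τ ✓.
  V = {[e=f], [g=i]}: π^{-1}(V) = {e, f, g, i} ∉ τ ✗.
  V = {[h]}: π^{-1}(V) = {h} ∉ τ ✗.
  V = {[e=f], [h]}: π^{-1}(V) = {e, f, h} ∉ τ ✗.
  V = {[g=i], [h]}: π^{-1}(V) = {g, h, i} ∈ τ ✓.
  V = {[e=f], [g=i], [h]}: π^{-1}(V) = {e, f, g, h, i} ∈ τ ✓.
Open sets in the quotient: τ_Q = {{}, {[g=i]}, {[g=i], [h]}, {[e=f], [g=i], [h]}} (4 elements).
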